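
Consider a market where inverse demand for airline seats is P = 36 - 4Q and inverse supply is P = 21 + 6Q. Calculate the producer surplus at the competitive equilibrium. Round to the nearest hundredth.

Set 36 - 4Q = 21 + 6Q, which gives 15 = 10Q, so Q* = 1.5 and P* = 36 - 4(1.5) = 30.
Producer surplus is the triangle above supply below P*: (1/2)(1.5)(30 - 21) = (1/2)(1.5)(9) = 6.75.

6.75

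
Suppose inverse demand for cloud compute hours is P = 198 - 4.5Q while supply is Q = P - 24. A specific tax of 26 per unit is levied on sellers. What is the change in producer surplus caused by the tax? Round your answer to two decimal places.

-138.38

Rewriting supply in inverse form: P = 24 + Q.
Pre-tax equilibrium: 198 - 4.5Q = 24 + Q gives Q* = 31.6364, P* = 55.6364.
A tax on sellers shifts supply up by 26: 198 - 4.5Q = 24 + Q + 26, so Q_t = 26.9091. Buyers pay P_b = 76.9091; sellers receive P_s = P_b - 26 = 50.9091.
Producers lose the trapezoid between P_s and P* out to Q_t plus the triangle from Q_t to Q*: change in PS = 362.0496 - 500.4298 = -138.3802.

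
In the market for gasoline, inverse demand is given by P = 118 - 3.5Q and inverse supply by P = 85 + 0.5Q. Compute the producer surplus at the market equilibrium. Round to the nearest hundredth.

17.02

Setting demand equal to supply, 33 = 4Q, so Q* = 8.25 and P* = 89.125.
Producer surplus is the triangle above supply below P*: (1/2)(8.25)(89.125 - 85) = (1/2)(8.25)(4.125) = 17.0156.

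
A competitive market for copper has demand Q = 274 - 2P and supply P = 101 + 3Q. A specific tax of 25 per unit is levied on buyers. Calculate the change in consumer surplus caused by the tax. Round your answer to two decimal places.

Rewriting demand in inverse form: P = 137 - 0.5Q.
Without the tax, 137 - 0.5Q = 101 + 3Q so Q* = 10.2857 and P* = 131.8571.
With the tax, buyers' net willingness to pay falls by 25: (137 - 25) - 0.5Q = 101 + 3Q, so Q_t = 3.1429. Buyers pay P_b = 135.4286; sellers receive P_s = P_b - 25 = 110.4286.
CS falls from (1/2)(10.2857)(5.1429) = 26.449 to (1/2)(3.1429)(1.5714) = 2.4694, a change of -23.9796.

-23.98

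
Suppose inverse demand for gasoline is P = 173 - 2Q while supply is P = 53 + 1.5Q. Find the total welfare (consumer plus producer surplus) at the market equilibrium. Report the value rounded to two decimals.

2057.14

Set 173 - 2Q = 53 + 1.5Q, which gives 120 = 3.5Q, so Q* = 34.2857 and P* = 173 - 2(34.2857) = 104.4286.
Total surplus is the full triangle between the curves from 0 to Q*: (1/2)(34.2857)(173 - 53) = 2057.1429.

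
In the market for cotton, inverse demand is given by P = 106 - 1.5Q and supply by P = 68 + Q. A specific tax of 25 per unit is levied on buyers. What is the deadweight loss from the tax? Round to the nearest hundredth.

Pre-tax equilibrium: 106 - 1.5Q = 68 + Q gives Q* = 15.2, P* = 83.2.
With the tax, buyers' net willingness to pay falls by 25: (106 - 25) - 1.5Q = 68 + Q, so Q_t = 5.2. Buyers pay P_b = 98.2; sellers receive P_s = P_b - 25 = 73.2.
Deadweight loss is the triangle between the curves from Q_t to Q*: (1/2)(15.2 - 5.2)(25) = 125.

125.00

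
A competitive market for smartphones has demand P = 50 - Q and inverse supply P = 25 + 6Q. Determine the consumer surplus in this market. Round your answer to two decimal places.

Setting demand equal to supply, 25 = 7Q, so Q* = 3.5714 and P* = 46.4286.
Consumer surplus is the triangle under demand above P*: (1/2)(3.5714)(50 - 46.4286) = (1/2)(3.5714)(3.5714) = 6.3776.

6.38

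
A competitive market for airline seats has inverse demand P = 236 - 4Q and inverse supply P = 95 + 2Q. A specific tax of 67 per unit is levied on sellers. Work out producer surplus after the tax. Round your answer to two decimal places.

152.11

Pre-tax equilibrium: 236 - 4Q = 95 + 2Q gives Q* = 23.5, P* = 142.
A tax on sellers shifts supply up by 67: 236 - 4Q = 95 + 2Q + 67, so Q_t = 12.3333. Buyers pay P_b = 186.6667; sellers receive P_s = P_b - 67 = 119.6667.
Producer surplus is the triangle above supply below P_s: (1/2)(12.3333)(119.6667 - 95) = 152.1111.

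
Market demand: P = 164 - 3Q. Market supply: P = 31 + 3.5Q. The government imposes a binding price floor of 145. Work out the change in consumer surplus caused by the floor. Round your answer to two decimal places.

-567.85

Free-market equilibrium: 164 - 3Q = 31 + 3.5Q gives Q* = 20.4615, P* = 102.6154.
At the floor price 145, quantity demanded is (164 - 145)/3 = 6.3333; demand is the short side, so Q = 6.3333 trades at P = 145.
CS goes from (1/2)(20.4615)(61.3846) = 628.0118 to 60.1667 (computed as (164 - 145)(6.3333) - (1/2)(3)(6.3333)^2), a change of -567.8452.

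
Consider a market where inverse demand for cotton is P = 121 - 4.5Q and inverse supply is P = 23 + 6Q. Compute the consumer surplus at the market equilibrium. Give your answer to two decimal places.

Setting demand equal to supply, 98 = 10.5Q, so Q* = 9.3333 and P* = 79.
The demand choke price is 121, so CS = (1/2)(Q*)(121 - P*) = (1/2)(9.3333)(42) = 196.

196.00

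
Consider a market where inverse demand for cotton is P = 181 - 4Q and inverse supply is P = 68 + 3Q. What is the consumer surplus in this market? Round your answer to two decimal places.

521.18

Setting demand equal to supply, 113 = 7Q, so Q* = 16.1429 and P* = 116.4286.
Consumer surplus is the triangle under demand above P*: (1/2)(16.1429)(181 - 116.4286) = (1/2)(16.1429)(64.5714) = 521.1837.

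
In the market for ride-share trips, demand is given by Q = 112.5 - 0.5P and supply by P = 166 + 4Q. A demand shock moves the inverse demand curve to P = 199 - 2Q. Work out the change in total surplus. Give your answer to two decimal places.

Rewriting demand in inverse form: P = 225 - 2Q.
Initial equilibrium: Q_0 = 9.8333, P_0 = 205.3333; CS_0 = (1/2)(9.8333)(19.6667) = 96.6944, PS_0 = (1/2)(9.8333)(39.3333) = 193.3889.
New equilibrium: 199 - 2Q = 166 + 4Q gives Q_1 = 5.5, P_1 = 188; CS_1 = 30.25, PS_1 = 60.5.
Change in total surplus = (30.25 + 60.5) - (96.6944 + 193.3889) = -199.3333.

-199.33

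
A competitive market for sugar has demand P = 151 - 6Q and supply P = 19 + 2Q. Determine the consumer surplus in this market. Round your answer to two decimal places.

816.75

Setting demand equal to supply, 132 = 8Q, so Q* = 16.5 and P* = 52.
The demand choke price is 151, so CS = (1/2)(Q*)(151 - P*) = (1/2)(16.5)(99) = 816.75.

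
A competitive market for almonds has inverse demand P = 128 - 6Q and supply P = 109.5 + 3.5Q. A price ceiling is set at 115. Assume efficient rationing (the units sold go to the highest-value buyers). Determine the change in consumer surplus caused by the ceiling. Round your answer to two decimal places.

Free-market equilibrium: 128 - 6Q = 109.5 + 3.5Q gives Q* = 1.9474, P* = 116.3158.
At P = 115, sellers supply (115 - 109.5)/3.5 = 1.5714 while buyers want more, so the quantity traded is 1.5714 at price 115.
CS goes from (1/2)(1.9474)(11.6842) = 11.3767 to 13.0204 (computed as (128 - 115)(1.5714) - (1/2)(6)(1.5714)^2), a change of 1.6437.

1.64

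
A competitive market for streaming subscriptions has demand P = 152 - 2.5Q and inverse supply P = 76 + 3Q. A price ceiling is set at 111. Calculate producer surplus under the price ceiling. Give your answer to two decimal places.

Without the control, 152 - 2.5Q = 76 + 3Q so Q* = 13.8182 and P* = 117.4545.
At P = 111, sellers supply (111 - 76)/3 = 11.6667 while buyers want more, so the quantity traded is 11.6667 at price 111.
PS is the triangle above supply below 111: (1/2)(11.6667)(111 - 76) = 204.1667.

204.17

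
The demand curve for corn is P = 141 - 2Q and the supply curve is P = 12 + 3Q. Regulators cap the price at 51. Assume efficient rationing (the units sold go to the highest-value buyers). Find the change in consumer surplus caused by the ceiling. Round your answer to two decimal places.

Free-market equilibrium: 141 - 2Q = 12 + 3Q gives Q* = 25.8, P* = 89.4.
At the ceiling price 51, quantity supplied is (51 - 12)/3 = 13; supply is the short side, so Q = 13 trades at P = 51.
CS goes from (1/2)(25.8)(51.6) = 665.64 to 1001 (computed as (141 - 51)(13) - (1/2)(2)(13)^2), a change of 335.36.

335.36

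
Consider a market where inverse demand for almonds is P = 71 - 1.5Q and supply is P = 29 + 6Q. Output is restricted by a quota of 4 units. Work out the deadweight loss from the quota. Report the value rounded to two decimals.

9.60

Unrestricted equilibrium: Q* = (71 - 29)/(1.5 + 6) = 5.6.
At Q = 4 the demand price is 71 - 1.5(4) = 65 and the supply price is 29 + 6(4) = 53.
Deadweight loss is the triangle between the curves from 4 to 5.6: (1/2)(65 - 53)(5.6 - 4) = 9.6.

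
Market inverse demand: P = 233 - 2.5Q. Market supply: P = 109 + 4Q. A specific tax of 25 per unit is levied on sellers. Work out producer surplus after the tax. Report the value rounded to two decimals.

Without the tax, 233 - 2.5Q = 109 + 4Q so Q* = 19.0769 and P* = 185.3077.
A tax on sellers shifts supply up by 25: 233 - 2.5Q = 109 + 4Q + 25, so Q_t = 15.2308. Buyers pay P_b = 194.9231; sellers receive P_s = P_b - 25 = 169.9231.
PS = (1/2)(Q_t)(P_s - 109) = (1/2)(15.2308)(60.9231) = 463.9527.

463.95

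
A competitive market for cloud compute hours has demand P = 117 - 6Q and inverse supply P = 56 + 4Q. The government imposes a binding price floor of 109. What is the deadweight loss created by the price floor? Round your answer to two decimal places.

Without the control, 117 - 6Q = 56 + 4Q so Q* = 6.1 and P* = 80.4.
At P = 109, buyers demand (117 - 109)/6 = 1.3333 while sellers would supply more, so the quantity traded is 1.3333 at price 109.
The lost-trades triangle has base Q* - 1.3333 = 4.7667 and height equal to the gap between the curves at Q = 1.3333, which is 109 - 61.3333 = 47.6667. DWL = (1/2)(4.7667)(47.6667) = 113.6056.

113.61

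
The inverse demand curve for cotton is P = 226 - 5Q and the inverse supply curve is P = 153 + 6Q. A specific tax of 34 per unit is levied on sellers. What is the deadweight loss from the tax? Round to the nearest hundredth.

52.55

Without the tax, 226 - 5Q = 153 + 6Q so Q* = 6.6364 and P* = 192.8182.
With the tax, sellers need 34 more per unit: 226 - 5Q = 153 + 6Q + 34, so Q_t = 3.5455. Buyers pay P_b = 208.2727; sellers receive P_s = P_b - 34 = 174.2727.
The welfare triangle lost has base Q* - Q_t = 3.0909 and height t = 34, so DWL = (1/2)(3.0909)(34) = 52.5455.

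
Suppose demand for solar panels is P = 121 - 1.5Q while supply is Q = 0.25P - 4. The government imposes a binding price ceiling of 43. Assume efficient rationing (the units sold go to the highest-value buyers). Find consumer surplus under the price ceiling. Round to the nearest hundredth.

492.33

Rewriting supply in inverse form: P = 16 + 4Q.
Without the control, 121 - 1.5Q = 16 + 4Q so Q* = 19.0909 and P* = 92.3636.
At the ceiling price 43, quantity supplied is (43 - 16)/4 = 6.75; supply is the short side, so Q = 6.75 trades at P = 43.
The demand price at Q = 6.75 is 110.875. CS is the trapezoid between demand and 43 over [0, 6.75]: (1/2)[(121 - 43) + (110.875 - 43)](6.75) = 492.3281.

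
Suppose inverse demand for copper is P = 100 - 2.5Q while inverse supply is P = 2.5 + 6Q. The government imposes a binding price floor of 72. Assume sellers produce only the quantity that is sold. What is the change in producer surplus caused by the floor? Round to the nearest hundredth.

7.36

Free-market equilibrium: 100 - 2.5Q = 2.5 + 6Q gives Q* = 11.4706, P* = 71.3235.
At the floor price 72, quantity demanded is (100 - 72)/2.5 = 11.2; demand is the short side, so Q = 11.2 trades at P = 72.
PS goes from (1/2)(11.4706)(68.8235) = 394.7232 to 402.08 (computed as (72 - 2.5)(11.2) - (1/2)(6)(11.2)^2), a change of 7.3568.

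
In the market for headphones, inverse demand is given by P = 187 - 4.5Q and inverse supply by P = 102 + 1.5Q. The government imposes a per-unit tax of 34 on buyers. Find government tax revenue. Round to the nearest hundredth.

Without the tax, 187 - 4.5Q = 102 + 1.5Q so Q* = 14.1667 and P* = 123.25.
With the tax, buyers' net willingness to pay falls by 34: (187 - 34) - 4.5Q = 102 + 1.5Q, so Q_t = 8.5. Buyers pay P_b = 148.75; sellers receive P_s = P_b - 34 = 114.75.
Revenue is the tax times quantity traded: 34 x 8.5 = 289.

289.00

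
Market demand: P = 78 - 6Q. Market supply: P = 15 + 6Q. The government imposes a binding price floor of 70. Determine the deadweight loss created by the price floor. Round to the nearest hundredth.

Free-market equilibrium: 78 - 6Q = 15 + 6Q gives Q* = 5.25, P* = 46.5.
At P = 70, buyers demand (78 - 70)/6 = 1.3333 while sellers would supply more, so the quantity traded is 1.3333 at price 70.
At Q = 1.3333 the demand price is 70 and the supply price is 23. Deadweight loss is the triangle between the curves from 1.3333 to 5.25: (1/2)(70 - 23)(5.25 - 1.3333) = 92.0417.

92.04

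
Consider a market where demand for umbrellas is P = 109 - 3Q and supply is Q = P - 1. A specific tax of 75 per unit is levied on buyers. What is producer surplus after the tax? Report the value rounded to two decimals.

34.03

Rewriting supply in inverse form: P = 1 + Q.
Without the tax, 109 - 3Q = 1 + Q so Q* = 27 and P* = 28.
With the tax, buyers' net willingness to pay falls by 75: (109 - 75) - 3Q = 1 + Q, so Q_t = 8.25. Buyers pay P_b = 84.25; sellers receive P_s = P_b - 75 = 9.25.
PS = (1/2)(Q_t)(P_s - 1) = (1/2)(8.25)(8.25) = 34.0312.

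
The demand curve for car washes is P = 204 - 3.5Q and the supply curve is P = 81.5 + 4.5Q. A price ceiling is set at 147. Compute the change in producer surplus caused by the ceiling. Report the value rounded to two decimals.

Free-market equilibrium: 204 - 3.5Q = 81.5 + 4.5Q gives Q* = 15.3125, P* = 150.4062.
At the ceiling price 147, quantity supplied is (147 - 81.5)/4.5 = 14.5556; supply is the short side, so Q = 14.5556 trades at P = 147.
PS goes from (1/2)(15.3125)(68.9062) = 527.5635 to 476.6944 (computed as (147 - 81.5)(14.5556) - (1/2)(4.5)(14.5556)^2), a change of -50.869.

-50.87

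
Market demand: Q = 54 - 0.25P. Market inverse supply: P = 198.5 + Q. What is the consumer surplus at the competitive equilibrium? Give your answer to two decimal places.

24.50

Rewriting demand in inverse form: P = 216 - 4Q.
Set 216 - 4Q = 198.5 + Q, which gives 17.5 = 5Q, so Q* = 3.5 and P* = 216 - 4(3.5) = 202.
Consumer surplus is the triangle under demand above P*: (1/2)(3.5)(216 - 202) = (1/2)(3.5)(14) = 24.5.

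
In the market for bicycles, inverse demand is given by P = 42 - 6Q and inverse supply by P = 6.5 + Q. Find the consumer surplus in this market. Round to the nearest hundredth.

77.16

Equilibrium: 42 - 6Q = 6.5 + Q, so Q* = 5.0714 and P* = 11.5714.
CS is the area between the demand curve and P* from 0 to Q*: (1/2)(5.0714)(30.4286) = 77.1582.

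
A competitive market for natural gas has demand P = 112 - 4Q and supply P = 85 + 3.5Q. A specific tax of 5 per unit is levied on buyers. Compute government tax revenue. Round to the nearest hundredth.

14.67

Without the tax, 112 - 4Q = 85 + 3.5Q so Q* = 3.6 and P* = 97.6.
A tax on buyers shifts demand down by 5: (112 - 5) - 4Q = 85 + 3.5Q, so Q_t = 2.9333. Buyers pay P_b = 100.2667; sellers receive P_s = P_b - 5 = 95.2667.
Tax revenue = t x Q_t = 5 x 2.9333 = 14.6667.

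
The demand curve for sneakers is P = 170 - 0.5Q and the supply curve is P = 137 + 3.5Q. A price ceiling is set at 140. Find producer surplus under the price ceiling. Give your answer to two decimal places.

Without the control, 170 - 0.5Q = 137 + 3.5Q so Q* = 8.25 and P* = 165.875.
At the ceiling price 140, quantity supplied is (140 - 137)/3.5 = 0.8571; supply is the short side, so Q = 0.8571 trades at P = 140.
PS is the triangle above supply below 140: (1/2)(0.8571)(140 - 137) = 1.2857.

1.29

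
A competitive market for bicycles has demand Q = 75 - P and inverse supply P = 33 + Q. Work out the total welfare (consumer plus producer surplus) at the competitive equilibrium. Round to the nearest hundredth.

441.00

Rewriting demand in inverse form: P = 75 - Q.
Set 75 - Q = 33 + Q, which gives 42 = 2Q, so Q* = 21 and P* = 75 - (21) = 54.
CS = (1/2)(21)(21) = 220.5 and PS = (1/2)(21)(21) = 220.5, so total surplus = 441.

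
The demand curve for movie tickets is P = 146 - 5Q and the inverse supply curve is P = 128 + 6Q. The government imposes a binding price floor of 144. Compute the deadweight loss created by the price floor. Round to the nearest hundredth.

Without the control, 146 - 5Q = 128 + 6Q so Q* = 1.6364 and P* = 137.8182.
At the floor price 144, quantity demanded is (146 - 144)/5 = 0.4; demand is the short side, so Q = 0.4 trades at P = 144.
The lost-trades triangle has base Q* - 0.4 = 1.2364 and height equal to the gap between the curves at Q = 0.4, which is 144 - 130.4 = 13.6. DWL = (1/2)(1.2364)(13.6) = 8.4073.

8.41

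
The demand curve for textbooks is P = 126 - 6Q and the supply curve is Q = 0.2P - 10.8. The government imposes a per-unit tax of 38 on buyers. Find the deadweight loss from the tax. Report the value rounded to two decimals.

65.64

Rewriting supply in inverse form: P = 54 + 5Q.
Without the tax, 126 - 6Q = 54 + 5Q so Q* = 6.5455 and P* = 86.7273.
With the tax, buyers' net willingness to pay falls by 38: (126 - 38) - 6Q = 54 + 5Q, so Q_t = 3.0909. Buyers pay P_b = 107.4545; sellers receive P_s = P_b - 38 = 69.4545.
Deadweight loss is the triangle between the curves from Q_t to Q*: (1/2)(6.5455 - 3.0909)(38) = 65.6364.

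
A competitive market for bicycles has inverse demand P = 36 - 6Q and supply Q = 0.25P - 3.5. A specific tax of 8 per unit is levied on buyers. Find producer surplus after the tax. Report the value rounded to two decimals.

Rewriting supply in inverse form: P = 14 + 4Q.
Pre-tax equilibrium: 36 - 6Q = 14 + 4Q gives Q* = 2.2, P* = 22.8.
With the tax, buyers' net willingness to pay falls by 8: (36 - 8) - 6Q = 14 + 4Q, so Q_t = 1.4. Buyers pay P_b = 27.6; sellers receive P_s = P_b - 8 = 19.6.
PS = (1/2)(Q_t)(P_s - 14) = (1/2)(1.4)(5.6) = 3.92.

3.92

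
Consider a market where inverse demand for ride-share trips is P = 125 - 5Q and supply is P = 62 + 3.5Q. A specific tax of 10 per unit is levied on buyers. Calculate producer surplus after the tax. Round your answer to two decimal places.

Pre-tax equilibrium: 125 - 5Q = 62 + 3.5Q gives Q* = 7.4118, P* = 87.9412.
A tax on buyers shifts demand down by 10: (125 - 10) - 5Q = 62 + 3.5Q, so Q_t = 6.2353. Buyers pay P_b = 93.8235; sellers receive P_s = P_b - 10 = 83.8235.
PS = (1/2)(Q_t)(P_s - 62) = (1/2)(6.2353)(21.8235) = 68.0381.

68.04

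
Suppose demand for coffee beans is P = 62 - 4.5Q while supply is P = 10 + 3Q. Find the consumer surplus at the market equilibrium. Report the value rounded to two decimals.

108.16

Equilibrium: 62 - 4.5Q = 10 + 3Q, so Q* = 6.9333 and P* = 30.8.
Consumer surplus is the triangle under demand above P*: (1/2)(6.9333)(62 - 30.8) = (1/2)(6.9333)(31.2) = 108.16.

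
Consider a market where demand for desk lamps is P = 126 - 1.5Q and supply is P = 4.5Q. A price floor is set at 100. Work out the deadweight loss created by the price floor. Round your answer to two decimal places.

40.33

Free-market equilibrium: 126 - 1.5Q = 4.5Q gives Q* = 21, P* = 94.5.
At the floor price 100, quantity demanded is (126 - 100)/1.5 = 17.3333; demand is the short side, so Q = 17.3333 trades at P = 100.
At Q = 17.3333 the demand price is 100 and the supply price is 78. Deadweight loss is the triangle between the curves from 17.3333 to 21: (1/2)(100 - 78)(21 - 17.3333) = 40.3333.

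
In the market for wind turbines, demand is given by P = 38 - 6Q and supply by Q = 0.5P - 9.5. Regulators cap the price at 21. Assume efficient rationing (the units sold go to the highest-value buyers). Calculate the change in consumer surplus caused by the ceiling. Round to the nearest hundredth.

-2.92

Rewriting supply in inverse form: P = 19 + 2Q.
Free-market equilibrium: 38 - 6Q = 19 + 2Q gives Q* = 2.375, P* = 23.75.
At P = 21, sellers supply (21 - 19)/2 = 1 while buyers want more, so the quantity traded is 1 at price 21.
CS goes from (1/2)(2.375)(14.25) = 16.9219 to 14 (computed as (38 - 21)(1) - (1/2)(6)(1)^2), a change of -2.9219.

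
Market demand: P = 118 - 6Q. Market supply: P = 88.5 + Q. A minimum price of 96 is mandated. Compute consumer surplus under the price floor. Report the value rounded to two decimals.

Without the control, 118 - 6Q = 88.5 + Q so Q* = 4.2143 and P* = 92.7143.
At P = 96, buyers demand (118 - 96)/6 = 3.6667 while sellers would supply more, so the quantity traded is 3.6667 at price 96.
CS is the triangle under demand above 96: (1/2)(3.6667)(118 - 96) = 40.3333.

40.33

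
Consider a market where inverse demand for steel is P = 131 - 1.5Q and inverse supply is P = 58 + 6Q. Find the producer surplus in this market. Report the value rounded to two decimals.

Setting demand equal to supply, 73 = 7.5Q, so Q* = 9.7333 and P* = 116.4.
PS is the area between P* and the supply curve from 0 to Q*: (1/2)(9.7333)(58.4) = 284.2133.

284.21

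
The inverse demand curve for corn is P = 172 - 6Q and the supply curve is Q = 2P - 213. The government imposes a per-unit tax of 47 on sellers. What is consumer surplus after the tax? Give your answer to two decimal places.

24.30

Rewriting supply in inverse form: P = 106.5 + 0.5Q.
Pre-tax equilibrium: 172 - 6Q = 106.5 + 0.5Q gives Q* = 10.0769, P* = 111.5385.
A tax on sellers shifts supply up by 47: 172 - 6Q = 106.5 + 0.5Q + 47, so Q_t = 2.8462. Buyers pay P_b = 154.9231; sellers receive P_s = P_b - 47 = 107.9231.
CS = (1/2)(Q_t)(172 - P_b) = (1/2)(2.8462)(17.0769) = 24.3018.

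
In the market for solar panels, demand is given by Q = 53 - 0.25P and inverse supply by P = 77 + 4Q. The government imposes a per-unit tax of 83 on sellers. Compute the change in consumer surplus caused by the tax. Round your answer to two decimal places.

Rewriting demand in inverse form: P = 212 - 4Q.
Without the tax, 212 - 4Q = 77 + 4Q so Q* = 16.875 and P* = 144.5.
A tax on sellers shifts supply up by 83: 212 - 4Q = 77 + 4Q + 83, so Q_t = 6.5. Buyers pay P_b = 186; sellers receive P_s = P_b - 83 = 103.
CS falls from (1/2)(16.875)(67.5) = 569.5312 to (1/2)(6.5)(26) = 84.5, a change of -485.0312.

-485.03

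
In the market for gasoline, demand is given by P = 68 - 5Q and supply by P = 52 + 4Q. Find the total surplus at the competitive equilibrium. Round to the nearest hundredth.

14.22

Set 68 - 5Q = 52 + 4Q, which gives 16 = 9Q, so Q* = 1.7778 and P* = 68 - 5(1.7778) = 59.1111.
CS = (1/2)(1.7778)(8.8889) = 7.9012 and PS = (1/2)(1.7778)(7.1111) = 6.321, so total surplus = 14.2222.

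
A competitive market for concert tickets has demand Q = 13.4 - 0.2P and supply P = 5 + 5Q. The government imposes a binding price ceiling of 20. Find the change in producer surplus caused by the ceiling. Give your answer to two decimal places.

Rewriting demand in inverse form: P = 67 - 5Q.
Free-market equilibrium: 67 - 5Q = 5 + 5Q gives Q* = 6.2, P* = 36.
At the ceiling price 20, quantity supplied is (20 - 5)/5 = 3; supply is the short side, so Q = 3 trades at P = 20.
PS goes from (1/2)(6.2)(31) = 96.1 to 22.5 (computed as (20 - 5)(3) - (1/2)(5)(3)^2), a change of -73.6.

-73.60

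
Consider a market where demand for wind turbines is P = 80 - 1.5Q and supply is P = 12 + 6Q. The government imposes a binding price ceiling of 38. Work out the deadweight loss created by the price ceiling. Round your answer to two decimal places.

Free-market equilibrium: 80 - 1.5Q = 12 + 6Q gives Q* = 9.0667, P* = 66.4.
At the ceiling price 38, quantity supplied is (38 - 12)/6 = 4.3333; supply is the short side, so Q = 4.3333 trades at P = 38.
At Q = 4.3333 the demand price is 73.5 and the supply price is 38. Deadweight loss is the triangle between the curves from 4.3333 to 9.0667: (1/2)(73.5 - 38)(9.0667 - 4.3333) = 84.0167.

84.02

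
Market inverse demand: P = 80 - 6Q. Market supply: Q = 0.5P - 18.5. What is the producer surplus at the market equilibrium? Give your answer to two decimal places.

28.89

Rewriting supply in inverse form: P = 37 + 2Q.
Equilibrium: 80 - 6Q = 37 + 2Q, so Q* = 5.375 and P* = 47.75.
PS is the area between P* and the supply curve from 0 to Q*: (1/2)(5.375)(10.75) = 28.8906.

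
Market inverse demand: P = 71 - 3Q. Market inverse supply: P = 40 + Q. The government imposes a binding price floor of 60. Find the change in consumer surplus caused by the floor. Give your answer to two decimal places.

Without the control, 71 - 3Q = 40 + Q so Q* = 7.75 and P* = 47.75.
At the floor price 60, quantity demanded is (71 - 60)/3 = 3.6667; demand is the short side, so Q = 3.6667 trades at P = 60.
CS goes from (1/2)(7.75)(23.25) = 90.0938 to 20.1667 (computed as (71 - 60)(3.6667) - (1/2)(3)(3.6667)^2), a change of -69.9271.

-69.93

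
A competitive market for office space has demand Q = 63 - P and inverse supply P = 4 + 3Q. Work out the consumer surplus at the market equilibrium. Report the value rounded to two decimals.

Rewriting demand in inverse form: P = 63 - Q.
Set 63 - Q = 4 + 3Q, which gives 59 = 4Q, so Q* = 14.75 and P* = 63 - (14.75) = 48.25.
The demand choke price is 63, so CS = (1/2)(Q*)(63 - P*) = (1/2)(14.75)(14.75) = 108.7812.

108.78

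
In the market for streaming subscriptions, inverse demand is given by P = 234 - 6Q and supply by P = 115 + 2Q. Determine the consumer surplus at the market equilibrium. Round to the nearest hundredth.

663.80

Equilibrium: 234 - 6Q = 115 + 2Q, so Q* = 14.875 and P* = 144.75.
Consumer surplus is the triangle under demand above P*: (1/2)(14.875)(234 - 144.75) = (1/2)(14.875)(89.25) = 663.7969.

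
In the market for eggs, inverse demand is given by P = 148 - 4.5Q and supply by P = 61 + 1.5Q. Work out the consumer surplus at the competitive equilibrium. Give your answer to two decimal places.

Equilibrium: 148 - 4.5Q = 61 + 1.5Q, so Q* = 14.5 and P* = 82.75.
CS is the area between the demand curve and P* from 0 to Q*: (1/2)(14.5)(65.25) = 473.0625.

473.06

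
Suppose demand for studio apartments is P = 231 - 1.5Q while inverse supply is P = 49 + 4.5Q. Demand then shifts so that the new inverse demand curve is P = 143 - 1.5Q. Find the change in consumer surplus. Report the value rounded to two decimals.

Initial equilibrium: Q_0 = 30.3333, P_0 = 185.5; CS_0 = (1/2)(30.3333)(45.5) = 690.0833, PS_0 = (1/2)(30.3333)(136.5) = 2070.25.
New equilibrium: 143 - 1.5Q = 49 + 4.5Q gives Q_1 = 15.6667, P_1 = 119.5; CS_1 = 184.0833, PS_1 = 552.25.
Change in consumer surplus = 184.0833 - 690.0833 = -506.

-506.00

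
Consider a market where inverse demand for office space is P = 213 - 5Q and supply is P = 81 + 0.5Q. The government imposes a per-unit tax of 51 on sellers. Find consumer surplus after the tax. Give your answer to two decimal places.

Without the tax, 213 - 5Q = 81 + 0.5Q so Q* = 24 and P* = 93.
A tax on sellers shifts supply up by 51: 213 - 5Q = 81 + 0.5Q + 51, so Q_t = 14.7273. Buyers pay P_b = 139.3636; sellers receive P_s = P_b - 51 = 88.3636.
CS = (1/2)(Q_t)(213 - P_b) = (1/2)(14.7273)(73.6364) = 542.2314.

542.23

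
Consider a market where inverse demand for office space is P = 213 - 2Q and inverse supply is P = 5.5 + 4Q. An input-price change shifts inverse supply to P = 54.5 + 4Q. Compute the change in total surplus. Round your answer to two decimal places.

Initial equilibrium: Q_0 = 34.5833, P_0 = 143.8333; CS_0 = (1/2)(34.5833)(69.1667) = 1196.0069, PS_0 = (1/2)(34.5833)(138.3333) = 2392.0139.
New equilibrium: 213 - 2Q = 54.5 + 4Q gives Q_1 = 26.4167, P_1 = 160.1667; CS_1 = 697.8403, PS_1 = 1395.6806.
Change in total surplus = (697.8403 + 1395.6806) - (1196.0069 + 2392.0139) = -1494.5.

-1494.50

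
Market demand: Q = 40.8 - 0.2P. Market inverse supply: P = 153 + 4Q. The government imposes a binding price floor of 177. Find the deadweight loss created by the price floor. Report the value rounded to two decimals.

Rewriting demand in inverse form: P = 204 - 5Q.
Without the control, 204 - 5Q = 153 + 4Q so Q* = 5.6667 and P* = 175.6667.
At the floor price 177, quantity demanded is (204 - 177)/5 = 5.4; demand is the short side, so Q = 5.4 trades at P = 177.
The lost-trades triangle has base Q* - 5.4 = 0.2667 and height equal to the gap between the curves at Q = 5.4, which is 177 - 174.6 = 2.4. DWL = (1/2)(0.2667)(2.4) = 0.32.

0.32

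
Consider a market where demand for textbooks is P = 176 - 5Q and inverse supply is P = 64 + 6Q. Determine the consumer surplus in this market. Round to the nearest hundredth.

259.17

Set 176 - 5Q = 64 + 6Q, which gives 112 = 11Q, so Q* = 10.1818 and P* = 176 - 5(10.1818) = 125.0909.
Consumer surplus is the triangle under demand above P*: (1/2)(10.1818)(176 - 125.0909) = (1/2)(10.1818)(50.9091) = 259.1736.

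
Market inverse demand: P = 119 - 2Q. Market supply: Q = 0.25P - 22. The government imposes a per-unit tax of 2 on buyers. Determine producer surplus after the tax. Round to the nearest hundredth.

46.72

Rewriting supply in inverse form: P = 88 + 4Q.
Pre-tax equilibrium: 119 - 2Q = 88 + 4Q gives Q* = 5.1667, P* = 108.6667.
With the tax, buyers' net willingness to pay falls by 2: (119 - 2) - 2Q = 88 + 4Q, so Q_t = 4.8333. Buyers pay P_b = 109.3333; sellers receive P_s = P_b - 2 = 107.3333.
Producer surplus is the triangle above supply below P_s: (1/2)(4.8333)(107.3333 - 88) = 46.7222.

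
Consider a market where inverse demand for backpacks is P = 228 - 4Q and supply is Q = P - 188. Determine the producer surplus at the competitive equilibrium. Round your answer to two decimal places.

Rewriting supply in inverse form: P = 188 + Q.
Set 228 - 4Q = 188 + Q, which gives 40 = 5Q, so Q* = 8 and P* = 228 - 4(8) = 196.
The supply curve's price intercept is 188, so PS = (1/2)(Q*)(P* - 188) = (1/2)(8)(8) = 32.

32.00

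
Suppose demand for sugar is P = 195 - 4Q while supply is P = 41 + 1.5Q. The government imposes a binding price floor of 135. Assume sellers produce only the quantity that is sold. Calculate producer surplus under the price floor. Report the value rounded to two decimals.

1241.25

Free-market equilibrium: 195 - 4Q = 41 + 1.5Q gives Q* = 28, P* = 83.
At the floor price 135, quantity demanded is (195 - 135)/4 = 15; demand is the short side, so Q = 15 trades at P = 135.
The supply price at Q = 15 is 63.5. PS is the trapezoid between 135 and supply over [0, 15]: (1/2)[(135 - 41) + (135 - 63.5)](15) = 1241.25.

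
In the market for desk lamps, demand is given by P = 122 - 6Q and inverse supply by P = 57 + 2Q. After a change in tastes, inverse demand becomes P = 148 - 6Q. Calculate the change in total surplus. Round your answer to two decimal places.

Initial equilibrium: Q_0 = 8.125, P_0 = 73.25; CS_0 = (1/2)(8.125)(48.75) = 198.0469, PS_0 = (1/2)(8.125)(16.25) = 66.0156.
New equilibrium: 148 - 6Q = 57 + 2Q gives Q_1 = 11.375, P_1 = 79.75; CS_1 = 388.1719, PS_1 = 129.3906.
Change in total surplus = (388.1719 + 129.3906) - (198.0469 + 66.0156) = 253.5.

253.50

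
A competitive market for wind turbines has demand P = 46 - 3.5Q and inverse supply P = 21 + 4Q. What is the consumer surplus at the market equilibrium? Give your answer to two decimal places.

19.44

Equilibrium: 46 - 3.5Q = 21 + 4Q, so Q* = 3.3333 and P* = 34.3333.
CS is the area between the demand curve and P* from 0 to Q*: (1/2)(3.3333)(11.6667) = 19.4444.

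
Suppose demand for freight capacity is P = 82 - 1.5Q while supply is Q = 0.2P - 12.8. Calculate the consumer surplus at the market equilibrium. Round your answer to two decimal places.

Rewriting supply in inverse form: P = 64 + 5Q.
Equilibrium: 82 - 1.5Q = 64 + 5Q, so Q* = 2.7692 and P* = 77.8462.
The demand choke price is 82, so CS = (1/2)(Q*)(82 - P*) = (1/2)(2.7692)(4.1538) = 5.7515.

5.75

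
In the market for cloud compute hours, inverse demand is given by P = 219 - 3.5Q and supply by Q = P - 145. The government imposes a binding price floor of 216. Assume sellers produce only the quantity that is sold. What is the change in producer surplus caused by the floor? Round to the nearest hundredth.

-74.72

Rewriting supply in inverse form: P = 145 + Q.
Free-market equilibrium: 219 - 3.5Q = 145 + Q gives Q* = 16.4444, P* = 161.4444.
At the floor price 216, quantity demanded is (219 - 216)/3.5 = 0.8571; demand is the short side, so Q = 0.8571 trades at P = 216.
PS goes from (1/2)(16.4444)(16.4444) = 135.2099 to 60.4898 (computed as (216 - 145)(0.8571) - (1/2)(1)(0.8571)^2), a change of -74.7201.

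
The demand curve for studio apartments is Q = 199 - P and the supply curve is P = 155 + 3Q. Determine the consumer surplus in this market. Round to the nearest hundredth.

60.50

Rewriting demand in inverse form: P = 199 - Q.
Set 199 - Q = 155 + 3Q, which gives 44 = 4Q, so Q* = 11 and P* = 199 - (11) = 188.
The demand choke price is 199, so CS = (1/2)(Q*)(199 - P*) = (1/2)(11)(11) = 60.5.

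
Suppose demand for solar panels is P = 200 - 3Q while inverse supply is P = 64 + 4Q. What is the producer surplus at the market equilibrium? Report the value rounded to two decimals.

Equilibrium: 200 - 3Q = 64 + 4Q, so Q* = 19.4286 and P* = 141.7143.
The supply curve's price intercept is 64, so PS = (1/2)(Q*)(P* - 64) = (1/2)(19.4286)(77.7143) = 754.9388.

754.94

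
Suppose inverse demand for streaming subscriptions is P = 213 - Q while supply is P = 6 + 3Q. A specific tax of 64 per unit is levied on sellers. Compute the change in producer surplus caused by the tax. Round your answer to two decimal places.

Without the tax, 213 - Q = 6 + 3Q so Q* = 51.75 and P* = 161.25.
With the tax, sellers need 64 more per unit: 213 - Q = 6 + 3Q + 64, so Q_t = 35.75. Buyers pay P_b = 177.25; sellers receive P_s = P_b - 64 = 113.25.
Producers lose the trapezoid between P_s and P* out to Q_t plus the triangle from Q_t to Q*: change in PS = 1917.0938 - 4017.0938 = -2100.

-2100.00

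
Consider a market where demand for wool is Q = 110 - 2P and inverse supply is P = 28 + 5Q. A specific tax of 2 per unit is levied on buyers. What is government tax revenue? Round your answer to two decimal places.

9.09

Rewriting demand in inverse form: P = 55 - 0.5Q.
Pre-tax equilibrium: 55 - 0.5Q = 28 + 5Q gives Q* = 4.9091, P* = 52.5455.
With the tax, buyers' net willingness to pay falls by 2: (55 - 2) - 0.5Q = 28 + 5Q, so Q_t = 4.5455. Buyers pay P_b = 52.7273; sellers receive P_s = P_b - 2 = 50.7273.
Revenue is the tax times quantity traded: 2 x 4.5455 = 9.0909.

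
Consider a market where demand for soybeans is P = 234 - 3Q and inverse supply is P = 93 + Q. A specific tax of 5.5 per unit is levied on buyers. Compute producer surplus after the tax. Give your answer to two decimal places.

Without the tax, 234 - 3Q = 93 + Q so Q* = 35.25 and P* = 128.25.
With the tax, buyers' net willingness to pay falls by 5.5: (234 - 5.5) - 3Q = 93 + Q, so Q_t = 33.875. Buyers pay P_b = 132.375; sellers receive P_s = P_b - 5.5 = 126.875.
PS = (1/2)(Q_t)(P_s - 93) = (1/2)(33.875)(33.875) = 573.7578.

573.76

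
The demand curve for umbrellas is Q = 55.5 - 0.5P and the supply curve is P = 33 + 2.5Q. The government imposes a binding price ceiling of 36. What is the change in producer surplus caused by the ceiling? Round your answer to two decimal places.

Rewriting demand in inverse form: P = 111 - 2Q.
Without the control, 111 - 2Q = 33 + 2.5Q so Q* = 17.3333 and P* = 76.3333.
At P = 36, sellers supply (36 - 33)/2.5 = 1.2 while buyers want more, so the quantity traded is 1.2 at price 36.
PS goes from (1/2)(17.3333)(43.3333) = 375.5556 to 1.8 (computed as (36 - 33)(1.2) - (1/2)(2.5)(1.2)^2), a change of -373.7556.

-373.76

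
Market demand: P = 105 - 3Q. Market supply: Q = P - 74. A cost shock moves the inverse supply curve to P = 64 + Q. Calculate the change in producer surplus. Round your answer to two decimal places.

22.50

Rewriting supply in inverse form: P = 74 + Q.
Initial equilibrium: Q_0 = 7.75, P_0 = 81.75; CS_0 = (1/2)(7.75)(23.25) = 90.0938, PS_0 = (1/2)(7.75)(7.75) = 30.0312.
New equilibrium: 105 - 3Q = 64 + Q gives Q_1 = 10.25, P_1 = 74.25; CS_1 = 157.5938, PS_1 = 52.5312.
Change in producer surplus = 52.5312 - 30.0312 = 22.5.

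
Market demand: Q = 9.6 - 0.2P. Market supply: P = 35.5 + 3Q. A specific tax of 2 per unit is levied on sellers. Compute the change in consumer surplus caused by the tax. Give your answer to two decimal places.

-1.80

Rewriting demand in inverse form: P = 48 - 5Q.
Pre-tax equilibrium: 48 - 5Q = 35.5 + 3Q gives Q* = 1.5625, P* = 40.1875.
With the tax, sellers need 2 more per unit: 48 - 5Q = 35.5 + 3Q + 2, so Q_t = 1.3125. Buyers pay P_b = 41.4375; sellers receive P_s = P_b - 2 = 39.4375.
CS falls from (1/2)(1.5625)(7.8125) = 6.1035 to (1/2)(1.3125)(6.5625) = 4.3066, a change of -1.7969.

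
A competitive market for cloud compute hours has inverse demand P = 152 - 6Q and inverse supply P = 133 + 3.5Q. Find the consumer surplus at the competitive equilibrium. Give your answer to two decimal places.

12.00

Set 152 - 6Q = 133 + 3.5Q, which gives 19 = 9.5Q, so Q* = 2 and P* = 152 - 6(2) = 140.
CS is the area between the demand curve and P* from 0 to Q*: (1/2)(2)(12) = 12.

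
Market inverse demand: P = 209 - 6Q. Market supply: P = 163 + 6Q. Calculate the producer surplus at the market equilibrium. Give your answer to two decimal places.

Set 209 - 6Q = 163 + 6Q, which gives 46 = 12Q, so Q* = 3.8333 and P* = 209 - 6(3.8333) = 186.
Producer surplus is the triangle above supply below P*: (1/2)(3.8333)(186 - 163) = (1/2)(3.8333)(23) = 44.0833.

44.08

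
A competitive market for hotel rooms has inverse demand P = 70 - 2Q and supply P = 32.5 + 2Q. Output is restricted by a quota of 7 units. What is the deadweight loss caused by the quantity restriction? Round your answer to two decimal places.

11.28

Without the quota, 70 - 2Q = 32.5 + 2Q gives Q* = 9.375.
At Q = 7 the demand price is 70 - 2(7) = 56 and the supply price is 32.5 + 2(7) = 46.5.
DWL = (1/2)(gap between curves at 7) x (Q* - 7) = (1/2)(9.5)(2.375) = 11.2812.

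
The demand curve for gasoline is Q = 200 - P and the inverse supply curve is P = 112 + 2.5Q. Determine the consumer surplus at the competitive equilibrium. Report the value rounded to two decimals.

Rewriting demand in inverse form: P = 200 - Q.
Setting demand equal to supply, 88 = 3.5Q, so Q* = 25.1429 and P* = 174.8571.
CS is the area between the demand curve and P* from 0 to Q*: (1/2)(25.1429)(25.1429) = 316.0816.

316.08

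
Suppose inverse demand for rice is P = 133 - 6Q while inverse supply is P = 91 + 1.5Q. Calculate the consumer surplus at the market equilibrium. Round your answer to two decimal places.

94.08

Equilibrium: 133 - 6Q = 91 + 1.5Q, so Q* = 5.6 and P* = 99.4.
CS is the area between the demand curve and P* from 0 to Q*: (1/2)(5.6)(33.6) = 94.08.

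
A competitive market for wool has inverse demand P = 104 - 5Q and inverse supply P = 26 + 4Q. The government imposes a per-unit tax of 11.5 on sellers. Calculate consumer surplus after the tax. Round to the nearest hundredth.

136.49

Pre-tax equilibrium: 104 - 5Q = 26 + 4Q gives Q* = 8.6667, P* = 60.6667.
A tax on sellers shifts supply up by 11.5: 104 - 5Q = 26 + 4Q + 11.5, so Q_t = 7.3889. Buyers pay P_b = 67.0556; sellers receive P_s = P_b - 11.5 = 55.5556.
CS = (1/2)(Q_t)(104 - P_b) = (1/2)(7.3889)(36.9444) = 136.4892.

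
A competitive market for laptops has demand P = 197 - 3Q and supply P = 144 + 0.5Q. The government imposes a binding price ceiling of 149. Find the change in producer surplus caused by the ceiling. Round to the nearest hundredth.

Free-market equilibrium: 197 - 3Q = 144 + 0.5Q gives Q* = 15.1429, P* = 151.5714.
At the ceiling price 149, quantity supplied is (149 - 144)/0.5 = 10; supply is the short side, so Q = 10 trades at P = 149.
PS goes from (1/2)(15.1429)(7.5714) = 57.3265 to 25 (computed as (149 - 144)(10) - (1/2)(0.5)(10)^2), a change of -32.3265.

-32.33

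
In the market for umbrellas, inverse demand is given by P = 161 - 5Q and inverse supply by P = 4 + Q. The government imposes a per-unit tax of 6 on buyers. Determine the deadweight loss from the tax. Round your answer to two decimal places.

3.00

Pre-tax equilibrium: 161 - 5Q = 4 + Q gives Q* = 26.1667, P* = 30.1667.
With the tax, buyers' net willingness to pay falls by 6: (161 - 6) - 5Q = 4 + Q, so Q_t = 25.1667. Buyers pay P_b = 35.1667; sellers receive P_s = P_b - 6 = 29.1667.
The welfare triangle lost has base Q* - Q_t = 1 and height t = 6, so DWL = (1/2)(1)(6) = 3.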